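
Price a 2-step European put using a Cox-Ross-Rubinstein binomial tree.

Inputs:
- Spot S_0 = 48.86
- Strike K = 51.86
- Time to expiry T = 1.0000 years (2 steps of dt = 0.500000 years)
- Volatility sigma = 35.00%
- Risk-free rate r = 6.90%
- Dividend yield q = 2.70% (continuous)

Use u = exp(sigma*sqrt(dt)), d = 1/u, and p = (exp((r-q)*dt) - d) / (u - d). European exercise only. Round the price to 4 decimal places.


Answer: Price = V(0,0) = 6.9503

Derivation:
dt = T/N = 0.500000
u = exp(sigma*sqrt(dt)) = 1.280803; d = 1/u = 0.780760
p = (exp((r-q)*dt) - d) / (u - d) = 0.480882
Discount per step: exp(-r*dt) = 0.966088
Stock lattice S(k, i) with i counting down-moves:
  k=0: S(0,0) = 48.8600
  k=1: S(1,0) = 62.5800; S(1,1) = 38.1479
  k=2: S(2,0) = 80.1527; S(2,1) = 48.8600; S(2,2) = 29.7844
Terminal payoffs V(N, i) = max(K - S_T, 0):
  V(2,0) = 0.000000; V(2,1) = 3.000000; V(2,2) = 22.075613
Backward induction: V(k, i) = exp(-r*dt) * [p * V(k+1, i) + (1-p) * V(k+1, i+1)].
  V(1,0) = exp(-r*dt) * [p*0.000000 + (1-p)*3.000000] = 1.504540
  V(1,1) = exp(-r*dt) * [p*3.000000 + (1-p)*22.075613] = 12.464940
  V(0,0) = exp(-r*dt) * [p*1.504540 + (1-p)*12.464940] = 6.950306


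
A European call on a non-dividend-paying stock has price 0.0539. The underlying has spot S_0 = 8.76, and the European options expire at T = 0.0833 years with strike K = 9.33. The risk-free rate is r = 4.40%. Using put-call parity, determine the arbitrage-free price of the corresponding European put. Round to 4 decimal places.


Put-call parity: C - P = S_0 * exp(-qT) - K * exp(-rT).
S_0 * exp(-qT) = 8.7600 * 1.00000000 = 8.76000000
K * exp(-rT) = 9.3300 * 0.99634151 = 9.29586628
P = C - S*exp(-qT) + K*exp(-rT)
P = 0.0539 - 8.76000000 + 9.29586628 = 0.5898

Answer: Put price = 0.5898


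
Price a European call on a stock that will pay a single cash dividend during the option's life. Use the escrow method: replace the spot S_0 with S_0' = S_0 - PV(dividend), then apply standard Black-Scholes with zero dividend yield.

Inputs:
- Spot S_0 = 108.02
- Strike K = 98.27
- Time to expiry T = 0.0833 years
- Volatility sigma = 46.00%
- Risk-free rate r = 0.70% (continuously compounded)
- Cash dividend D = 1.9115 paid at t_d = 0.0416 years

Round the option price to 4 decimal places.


PV(D) = D * exp(-r * t_d) = 1.9115 * 0.99970884 = 1.91094345
S_0' = S_0 - PV(D) = 108.0200 - 1.91094345 = 106.10905655
d1 = (ln(S_0'/K) + (r + sigma^2/2)*T) / (sigma*sqrt(T)) = 0.64885698
d2 = d1 - sigma*sqrt(T) = 0.51609297
exp(-rT) = 0.99941707
N(d1) = 0.74178459; N(d2) = 0.69710526
C = S_0' * N(d1) - K * exp(-rT) * N(d2) = 106.10905655 * 0.74178459 - 98.2700 * 0.99941707 * 0.69710526 = 10.2455

Answer: Price = 10.2455


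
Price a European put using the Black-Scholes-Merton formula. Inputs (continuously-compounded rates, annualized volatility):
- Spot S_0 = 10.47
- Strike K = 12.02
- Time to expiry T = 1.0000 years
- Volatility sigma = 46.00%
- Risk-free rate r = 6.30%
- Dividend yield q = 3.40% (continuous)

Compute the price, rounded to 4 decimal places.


Answer: Price = 2.5835

Derivation:
d1 = (ln(S/K) + (r - q + 0.5*sigma^2) * T) / (sigma * sqrt(T)) = -0.00708240
d2 = d1 - sigma * sqrt(T) = -0.46708240
exp(-rT) = 0.93894347; exp(-qT) = 0.96657150
P = K * exp(-rT) * N(-d2) - S_0 * exp(-qT) * N(-d1)
N(-d1) = 0.50282545; N(-d2) = 0.67977954
P = 12.0200 * 0.93894347 * 0.67977954 - 10.4700 * 0.96657150 * 0.50282545 = 2.5835


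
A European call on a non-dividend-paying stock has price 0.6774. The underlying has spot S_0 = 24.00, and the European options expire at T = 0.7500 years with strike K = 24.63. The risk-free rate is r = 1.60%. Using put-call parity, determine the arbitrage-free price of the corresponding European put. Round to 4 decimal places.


Put-call parity: C - P = S_0 * exp(-qT) - K * exp(-rT).
S_0 * exp(-qT) = 24.0000 * 1.00000000 = 24.00000000
K * exp(-rT) = 24.6300 * 0.98807171 = 24.33620629
P = C - S*exp(-qT) + K*exp(-rT)
P = 0.6774 - 24.00000000 + 24.33620629 = 1.0136

Answer: Put price = 1.0136


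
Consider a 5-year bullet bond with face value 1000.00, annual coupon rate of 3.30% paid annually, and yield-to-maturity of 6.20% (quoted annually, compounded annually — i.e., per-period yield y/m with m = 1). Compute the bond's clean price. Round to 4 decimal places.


Coupon per period c = face * coupon_rate / m = 33.000000
Periods per year m = 1; per-period yield y/m = 0.062000
Number of cashflows N = 5
Cashflows (t years, CF_t, discount factor 1/(1+y/m)^(m*t), PV):
  t = 1.0000: CF_t = 33.000000, DF = 0.941620, PV = 31.073446
  t = 2.0000: CF_t = 33.000000, DF = 0.886647, PV = 29.259366
  t = 3.0000: CF_t = 33.000000, DF = 0.834885, PV = 27.551192
  t = 4.0000: CF_t = 33.000000, DF = 0.786144, PV = 25.942742
  t = 5.0000: CF_t = 1033.000000, DF = 0.740248, PV = 764.676490
Price P = sum_t PV_t = 878.503235

Answer: Price = 878.5032


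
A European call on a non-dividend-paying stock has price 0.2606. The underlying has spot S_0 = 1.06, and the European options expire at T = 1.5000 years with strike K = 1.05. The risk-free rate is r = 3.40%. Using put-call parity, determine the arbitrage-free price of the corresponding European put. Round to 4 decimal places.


Put-call parity: C - P = S_0 * exp(-qT) - K * exp(-rT).
S_0 * exp(-qT) = 1.0600 * 1.00000000 = 1.06000000
K * exp(-rT) = 1.0500 * 0.95027867 = 0.99779260
P = C - S*exp(-qT) + K*exp(-rT)
P = 0.2606 - 1.06000000 + 0.99779260 = 0.1984

Answer: Put price = 0.1984


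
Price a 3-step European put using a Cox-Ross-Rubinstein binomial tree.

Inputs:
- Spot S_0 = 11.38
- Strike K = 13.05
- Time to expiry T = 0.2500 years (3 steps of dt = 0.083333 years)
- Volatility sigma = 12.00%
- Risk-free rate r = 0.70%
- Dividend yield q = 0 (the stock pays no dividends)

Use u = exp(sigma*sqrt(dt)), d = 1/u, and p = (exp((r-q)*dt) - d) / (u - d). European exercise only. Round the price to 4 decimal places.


Answer: Price = V(0,0) = 1.6472

Derivation:
dt = T/N = 0.083333
u = exp(sigma*sqrt(dt)) = 1.035248; d = 1/u = 0.965952
p = (exp((r-q)*dt) - d) / (u - d) = 0.499761
Discount per step: exp(-r*dt) = 0.999417
Stock lattice S(k, i) with i counting down-moves:
  k=0: S(0,0) = 11.3800
  k=1: S(1,0) = 11.7811; S(1,1) = 10.9925
  k=2: S(2,0) = 12.1964; S(2,1) = 11.3800; S(2,2) = 10.6183
  k=3: S(3,0) = 12.6263; S(3,1) = 11.7811; S(3,2) = 10.9925; S(3,3) = 10.2567
Terminal payoffs V(N, i) = max(K - S_T, 0):
  V(3,0) = 0.423718; V(3,1) = 1.268878; V(3,2) = 2.057465; V(3,3) = 2.793267
Backward induction: V(k, i) = exp(-r*dt) * [p * V(k+1, i) + (1-p) * V(k+1, i+1)].
  V(2,0) = exp(-r*dt) * [p*0.423718 + (1-p)*1.268878] = 0.846006
  V(2,1) = exp(-r*dt) * [p*1.268878 + (1-p)*2.057465] = 1.662390
  V(2,2) = exp(-r*dt) * [p*2.057465 + (1-p)*2.793267] = 2.424127
  V(1,0) = exp(-r*dt) * [p*0.846006 + (1-p)*1.662390] = 1.253662
  V(1,1) = exp(-r*dt) * [p*1.662390 + (1-p)*2.424127] = 2.042249
  V(0,0) = exp(-r*dt) * [p*1.253662 + (1-p)*2.042249] = 1.647182


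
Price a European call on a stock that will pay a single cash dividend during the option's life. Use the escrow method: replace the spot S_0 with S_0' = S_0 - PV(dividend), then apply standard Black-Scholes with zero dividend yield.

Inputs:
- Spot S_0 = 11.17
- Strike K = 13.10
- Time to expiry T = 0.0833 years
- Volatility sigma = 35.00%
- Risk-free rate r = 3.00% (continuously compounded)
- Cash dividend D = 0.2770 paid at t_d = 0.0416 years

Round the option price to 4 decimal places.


Answer: Price = 0.0171

Derivation:
PV(D) = D * exp(-r * t_d) = 0.2770 * 0.99875278 = 0.27665452
S_0' = S_0 - PV(D) = 11.1700 - 0.27665452 = 10.89334548
d1 = (ln(S_0'/K) + (r + sigma^2/2)*T) / (sigma*sqrt(T)) = -1.75080042
d2 = d1 - sigma*sqrt(T) = -1.85181651
exp(-rT) = 0.99750412
N(d1) = 0.03999015; N(d2) = 0.03202609
C = S_0' * N(d1) - K * exp(-rT) * N(d2) = 10.89334548 * 0.03999015 - 13.1000 * 0.99750412 * 0.03202609 = 0.0171


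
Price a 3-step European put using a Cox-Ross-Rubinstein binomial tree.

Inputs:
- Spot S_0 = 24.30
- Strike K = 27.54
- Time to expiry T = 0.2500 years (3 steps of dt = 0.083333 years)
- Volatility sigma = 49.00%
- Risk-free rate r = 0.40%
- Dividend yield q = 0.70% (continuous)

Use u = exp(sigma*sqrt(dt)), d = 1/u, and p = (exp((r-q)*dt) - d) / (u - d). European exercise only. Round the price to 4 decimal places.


Answer: Price = V(0,0) = 4.3687

Derivation:
dt = T/N = 0.083333
u = exp(sigma*sqrt(dt)) = 1.151944; d = 1/u = 0.868098
p = (exp((r-q)*dt) - d) / (u - d) = 0.463815
Discount per step: exp(-r*dt) = 0.999667
Stock lattice S(k, i) with i counting down-moves:
  k=0: S(0,0) = 24.3000
  k=1: S(1,0) = 27.9922; S(1,1) = 21.0948
  k=2: S(2,0) = 32.2455; S(2,1) = 24.3000; S(2,2) = 18.3123
  k=3: S(3,0) = 37.1450; S(3,1) = 27.9922; S(3,2) = 21.0948; S(3,3) = 15.8969
Terminal payoffs V(N, i) = max(K - S_T, 0):
  V(3,0) = 0.000000; V(3,1) = 0.000000; V(3,2) = 6.445222; V(3,3) = 11.643103
Backward induction: V(k, i) = exp(-r*dt) * [p * V(k+1, i) + (1-p) * V(k+1, i+1)].
  V(2,0) = exp(-r*dt) * [p*0.000000 + (1-p)*0.000000] = 0.000000
  V(2,1) = exp(-r*dt) * [p*0.000000 + (1-p)*6.445222] = 3.454676
  V(2,2) = exp(-r*dt) * [p*6.445222 + (1-p)*11.643103] = 9.229169
  V(1,0) = exp(-r*dt) * [p*0.000000 + (1-p)*3.454676] = 1.851727
  V(1,1) = exp(-r*dt) * [p*3.454676 + (1-p)*9.229169] = 6.548686
  V(0,0) = exp(-r*dt) * [p*1.851727 + (1-p)*6.548686] = 4.368707


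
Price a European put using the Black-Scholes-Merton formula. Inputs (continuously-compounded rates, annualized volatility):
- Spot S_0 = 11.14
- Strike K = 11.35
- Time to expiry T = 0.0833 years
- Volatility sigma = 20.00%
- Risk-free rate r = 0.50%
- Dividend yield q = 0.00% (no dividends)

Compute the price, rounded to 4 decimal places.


d1 = (ln(S/K) + (r - q + 0.5*sigma^2) * T) / (sigma * sqrt(T)) = -0.28745685
d2 = d1 - sigma * sqrt(T) = -0.34518033
exp(-rT) = 0.99958359; exp(-qT) = 1.00000000
P = K * exp(-rT) * N(-d2) - S_0 * exp(-qT) * N(-d1)
N(-d1) = 0.61311873; N(-d2) = 0.63502060
P = 11.3500 * 0.99958359 * 0.63502060 - 11.1400 * 1.00000000 * 0.61311873 = 0.3743

Answer: Price = 0.3743


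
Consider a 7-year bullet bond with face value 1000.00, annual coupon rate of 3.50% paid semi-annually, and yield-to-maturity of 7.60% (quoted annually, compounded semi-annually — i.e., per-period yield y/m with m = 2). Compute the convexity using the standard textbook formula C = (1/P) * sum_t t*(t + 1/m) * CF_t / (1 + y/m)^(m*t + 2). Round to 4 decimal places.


Answer: Convexity = 40.9582

Derivation:
Coupon per period c = face * coupon_rate / m = 17.500000
Periods per year m = 2; per-period yield y/m = 0.038000
Number of cashflows N = 14
Cashflows (t years, CF_t, discount factor 1/(1+y/m)^(m*t), PV):
  t = 0.5000: CF_t = 17.500000, DF = 0.963391, PV = 16.859345
  t = 1.0000: CF_t = 17.500000, DF = 0.928122, PV = 16.242143
  t = 1.5000: CF_t = 17.500000, DF = 0.894145, PV = 15.647537
  t = 2.0000: CF_t = 17.500000, DF = 0.861411, PV = 15.074698
  t = 2.5000: CF_t = 17.500000, DF = 0.829876, PV = 14.522831
  t = 3.0000: CF_t = 17.500000, DF = 0.799495, PV = 13.991167
  t = 3.5000: CF_t = 17.500000, DF = 0.770227, PV = 13.478966
  t = 4.0000: CF_t = 17.500000, DF = 0.742030, PV = 12.985516
  t = 4.5000: CF_t = 17.500000, DF = 0.714865, PV = 12.510131
  t = 5.0000: CF_t = 17.500000, DF = 0.688694, PV = 12.052150
  t = 5.5000: CF_t = 17.500000, DF = 0.663482, PV = 11.610934
  t = 6.0000: CF_t = 17.500000, DF = 0.639193, PV = 11.185871
  t = 6.5000: CF_t = 17.500000, DF = 0.615793, PV = 10.776369
  t = 7.0000: CF_t = 1017.500000, DF = 0.593249, PV = 603.630908
Price P = sum_t PV_t = 780.568566
Convexity numerator sum_t t*(t + 1/m) * CF_t / (1+y/m)^(m*t + 2):
  t = 0.5000: term = 7.823769
  t = 1.0000: term = 22.612048
  t = 1.5000: term = 43.568493
  t = 2.0000: term = 69.955833
  t = 2.5000: term = 101.092244
  t = 3.0000: term = 136.347921
  t = 3.5000: term = 175.141838
  t = 4.0000: term = 216.938693
  t = 4.5000: term = 261.246017
  t = 5.0000: term = 307.611452
  t = 5.5000: term = 355.620176
  t = 6.0000: term = 404.892476
  t = 6.5000: term = 455.081460
  t = 7.0000: term = 29412.779361
Convexity = (1/P) * sum = 31970.711780 / 780.568566 = 40.958236


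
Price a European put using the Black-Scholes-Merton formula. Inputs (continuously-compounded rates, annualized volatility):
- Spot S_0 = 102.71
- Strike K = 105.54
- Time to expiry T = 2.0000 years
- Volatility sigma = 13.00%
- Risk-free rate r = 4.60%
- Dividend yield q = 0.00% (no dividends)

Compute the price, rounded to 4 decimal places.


d1 = (ln(S/K) + (r - q + 0.5*sigma^2) * T) / (sigma * sqrt(T)) = 0.44449524
d2 = d1 - sigma * sqrt(T) = 0.26064747
exp(-rT) = 0.91210515; exp(-qT) = 1.00000000
P = K * exp(-rT) * N(-d2) - S_0 * exp(-qT) * N(-d1)
N(-d1) = 0.32834229; N(-d2) = 0.39718219
P = 105.5400 * 0.91210515 * 0.39718219 - 102.7100 * 1.00000000 * 0.32834229 = 4.5101

Answer: Price = 4.5101


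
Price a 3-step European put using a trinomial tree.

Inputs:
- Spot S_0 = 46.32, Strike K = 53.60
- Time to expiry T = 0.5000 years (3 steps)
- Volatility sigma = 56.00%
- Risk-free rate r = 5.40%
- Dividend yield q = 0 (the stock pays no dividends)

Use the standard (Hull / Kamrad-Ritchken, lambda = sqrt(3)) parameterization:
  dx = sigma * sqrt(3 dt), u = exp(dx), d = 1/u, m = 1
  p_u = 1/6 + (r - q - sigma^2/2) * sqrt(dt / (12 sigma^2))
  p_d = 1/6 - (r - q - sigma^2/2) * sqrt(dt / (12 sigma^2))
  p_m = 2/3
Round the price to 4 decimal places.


dt = T/N = 0.166667; dx = sigma*sqrt(3*dt) = 0.395980
u = exp(dx) = 1.485839; d = 1/u = 0.673020
p_u = 0.145033, p_m = 0.666667, p_d = 0.188301
Discount per step: exp(-r*dt) = 0.991040
Stock lattice S(k, j) with j the centered position index:
  k=0: S(0,+0) = 46.3200
  k=1: S(1,-1) = 31.1743; S(1,+0) = 46.3200; S(1,+1) = 68.8241
  k=2: S(2,-2) = 20.9809; S(2,-1) = 31.1743; S(2,+0) = 46.3200; S(2,+1) = 68.8241; S(2,+2) = 102.2615
  k=3: S(3,-3) = 14.1206; S(3,-2) = 20.9809; S(3,-1) = 31.1743; S(3,+0) = 46.3200; S(3,+1) = 68.8241; S(3,+2) = 102.2615; S(3,+3) = 151.9442
Terminal payoffs V(N, j) = max(K - S_T, 0):
  V(3,-3) = 39.479404; V(3,-2) = 32.619064; V(3,-1) = 22.425700; V(3,+0) = 7.280000; V(3,+1) = 0.000000; V(3,+2) = 0.000000; V(3,+3) = 0.000000
Backward induction: V(k, j) = exp(-r*dt) * [p_u * V(k+1, j+1) + p_m * V(k+1, j) + p_d * V(k+1, j-1)]
  V(2,-2) = exp(-r*dt) * [p_u*22.425700 + p_m*32.619064 + p_d*39.479404] = 32.141918
  V(2,-1) = exp(-r*dt) * [p_u*7.280000 + p_m*22.425700 + p_d*32.619064] = 21.950056
  V(2,+0) = exp(-r*dt) * [p_u*0.000000 + p_m*7.280000 + p_d*22.425700] = 8.994791
  V(2,+1) = exp(-r*dt) * [p_u*0.000000 + p_m*0.000000 + p_d*7.280000] = 1.358547
  V(2,+2) = exp(-r*dt) * [p_u*0.000000 + p_m*0.000000 + p_d*0.000000] = 0.000000
  V(1,-1) = exp(-r*dt) * [p_u*8.994791 + p_m*21.950056 + p_d*32.141918] = 21.793232
  V(1,+0) = exp(-r*dt) * [p_u*1.358547 + p_m*8.994791 + p_d*21.950056] = 10.234250
  V(1,+1) = exp(-r*dt) * [p_u*0.000000 + p_m*1.358547 + p_d*8.994791] = 2.576135
  V(0,+0) = exp(-r*dt) * [p_u*2.576135 + p_m*10.234250 + p_d*21.793232] = 11.198894

Answer: Price = V(0,0) = 11.1989


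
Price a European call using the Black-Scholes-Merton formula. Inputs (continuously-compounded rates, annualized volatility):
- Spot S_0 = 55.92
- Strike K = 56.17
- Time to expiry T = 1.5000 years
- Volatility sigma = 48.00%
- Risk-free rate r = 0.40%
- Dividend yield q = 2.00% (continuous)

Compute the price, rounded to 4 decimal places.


d1 = (ln(S/K) + (r - q + 0.5*sigma^2) * T) / (sigma * sqrt(T)) = 0.24552612
d2 = d1 - sigma * sqrt(T) = -0.34235142
exp(-rT) = 0.99401796; exp(-qT) = 0.97044553
C = S_0 * exp(-qT) * N(d1) - K * exp(-rT) * N(d2)
N(d1) = 0.59697546; N(d2) = 0.36604322
C = 55.9200 * 0.97044553 * 0.59697546 - 56.1700 * 0.99401796 * 0.36604322 = 11.9586

Answer: Price = 11.9586


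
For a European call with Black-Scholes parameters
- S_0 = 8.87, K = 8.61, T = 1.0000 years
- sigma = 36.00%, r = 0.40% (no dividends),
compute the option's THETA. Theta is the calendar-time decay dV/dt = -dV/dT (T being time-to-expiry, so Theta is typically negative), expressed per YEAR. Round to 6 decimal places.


Answer: Theta = -0.629499

Derivation:
d1 = 0.2737513274; d2 = -0.0862486726
phi(d1) = 0.3842705459; exp(-qT) = 1.0000000000; exp(-rT) = 0.9960079893
Theta = -S*exp(-qT)*phi(d1)*sigma/(2*sqrt(T)) - r*K*exp(-rT)*N(d2) + q*S*exp(-qT)*N(d1)
N(d1) = 0.6078621349; N(d2) = 0.4656343699; sqrt(T) = 1.0000000000
Term 1 = -8.8700 * 1.0000000000 * 0.3842705459 * 0.3600 / (2 * 1.0000000000) = -0.6135263536
Term 2 = -0.0040 * 8.6100 * 0.9960079893 * 0.4656343699 = -0.0159724300
Term 3 = 0 (no dividend yield, q = 0)
Theta = -0.6135263536 + (-0.0159724300) + (0.0000000000) = -0.629499


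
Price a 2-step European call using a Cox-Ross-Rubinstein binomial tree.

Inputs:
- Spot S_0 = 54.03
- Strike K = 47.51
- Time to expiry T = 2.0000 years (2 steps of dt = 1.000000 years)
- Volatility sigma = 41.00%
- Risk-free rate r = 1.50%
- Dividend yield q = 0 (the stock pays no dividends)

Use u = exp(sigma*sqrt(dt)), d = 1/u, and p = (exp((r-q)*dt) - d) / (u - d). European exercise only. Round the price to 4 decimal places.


Answer: Price = V(0,0) = 15.7503

Derivation:
dt = T/N = 1.000000
u = exp(sigma*sqrt(dt)) = 1.506818; d = 1/u = 0.663650
p = (exp((r-q)*dt) - d) / (u - d) = 0.416836
Discount per step: exp(-r*dt) = 0.985112
Stock lattice S(k, i) with i counting down-moves:
  k=0: S(0,0) = 54.0300
  k=1: S(1,0) = 81.4134; S(1,1) = 35.8570
  k=2: S(2,0) = 122.6751; S(2,1) = 54.0300; S(2,2) = 23.7965
Terminal payoffs V(N, i) = max(S_T - K, 0):
  V(2,0) = 75.165106; V(2,1) = 6.520000; V(2,2) = 0.000000
Backward induction: V(k, i) = exp(-r*dt) * [p * V(k+1, i) + (1-p) * V(k+1, i+1)].
  V(1,0) = exp(-r*dt) * [p*75.165106 + (1-p)*6.520000] = 34.610697
  V(1,1) = exp(-r*dt) * [p*6.520000 + (1-p)*0.000000] = 2.677310
  V(0,0) = exp(-r*dt) * [p*34.610697 + (1-p)*2.677310] = 15.750269


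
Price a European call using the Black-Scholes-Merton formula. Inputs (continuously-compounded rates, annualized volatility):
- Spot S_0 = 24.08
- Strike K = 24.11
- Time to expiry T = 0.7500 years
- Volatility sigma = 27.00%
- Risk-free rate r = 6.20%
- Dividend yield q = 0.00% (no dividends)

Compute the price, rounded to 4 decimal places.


d1 = (ln(S/K) + (r - q + 0.5*sigma^2) * T) / (sigma * sqrt(T)) = 0.31045376
d2 = d1 - sigma * sqrt(T) = 0.07662690
exp(-rT) = 0.95456456; exp(-qT) = 1.00000000
C = S_0 * exp(-qT) * N(d1) - K * exp(-rT) * N(d2)
N(d1) = 0.62189204; N(d2) = 0.53053982
C = 24.0800 * 1.00000000 * 0.62189204 - 24.1100 * 0.95456456 * 0.53053982 = 2.7650

Answer: Price = 2.7650


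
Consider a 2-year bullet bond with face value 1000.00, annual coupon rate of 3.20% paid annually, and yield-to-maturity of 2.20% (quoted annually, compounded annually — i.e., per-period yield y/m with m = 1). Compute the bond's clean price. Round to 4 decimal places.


Answer: Price = 1019.3588

Derivation:
Coupon per period c = face * coupon_rate / m = 32.000000
Periods per year m = 1; per-period yield y/m = 0.022000
Number of cashflows N = 2
Cashflows (t years, CF_t, discount factor 1/(1+y/m)^(m*t), PV):
  t = 1.0000: CF_t = 32.000000, DF = 0.978474, PV = 31.311155
  t = 2.0000: CF_t = 1032.000000, DF = 0.957411, PV = 988.047687
Price P = sum_t PV_t = 1019.358841


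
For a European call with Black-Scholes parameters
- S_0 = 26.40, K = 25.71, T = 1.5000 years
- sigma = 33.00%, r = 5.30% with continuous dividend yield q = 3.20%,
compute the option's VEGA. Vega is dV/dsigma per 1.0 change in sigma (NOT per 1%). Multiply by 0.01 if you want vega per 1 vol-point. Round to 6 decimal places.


d1 = 0.3455487482; d2 = -0.0586170593
phi(d1) = 0.3758216806; exp(-qT) = 0.9531337871; exp(-rT) = 0.9235780200
Vega = S * exp(-qT) * phi(d1) * sqrt(T) = 26.4000 * 0.9531337871 * 0.3758216806 * 1.2247448714 = 11.582045

Answer: Vega = 11.582045


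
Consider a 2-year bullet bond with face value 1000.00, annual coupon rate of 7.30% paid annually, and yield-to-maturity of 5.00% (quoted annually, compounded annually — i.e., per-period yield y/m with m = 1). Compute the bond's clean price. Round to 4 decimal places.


Coupon per period c = face * coupon_rate / m = 73.000000
Periods per year m = 1; per-period yield y/m = 0.050000
Number of cashflows N = 2
Cashflows (t years, CF_t, discount factor 1/(1+y/m)^(m*t), PV):
  t = 1.0000: CF_t = 73.000000, DF = 0.952381, PV = 69.523810
  t = 2.0000: CF_t = 1073.000000, DF = 0.907029, PV = 973.242630
Price P = sum_t PV_t = 1042.766440

Answer: Price = 1042.7664


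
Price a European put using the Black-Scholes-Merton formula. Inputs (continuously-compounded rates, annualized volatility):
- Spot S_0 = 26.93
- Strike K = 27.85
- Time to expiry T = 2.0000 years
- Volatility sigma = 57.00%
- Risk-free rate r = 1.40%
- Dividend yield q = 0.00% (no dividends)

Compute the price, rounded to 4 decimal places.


Answer: Price = 8.5308

Derivation:
d1 = (ln(S/K) + (r - q + 0.5*sigma^2) * T) / (sigma * sqrt(T)) = 0.39611370
d2 = d1 - sigma * sqrt(T) = -0.40998803
exp(-rT) = 0.97238837; exp(-qT) = 1.00000000
P = K * exp(-rT) * N(-d2) - S_0 * exp(-qT) * N(-d1)
N(-d1) = 0.34601058; N(-d2) = 0.65909264
P = 27.8500 * 0.97238837 * 0.65909264 - 26.9300 * 1.00000000 * 0.34601058 = 8.5308


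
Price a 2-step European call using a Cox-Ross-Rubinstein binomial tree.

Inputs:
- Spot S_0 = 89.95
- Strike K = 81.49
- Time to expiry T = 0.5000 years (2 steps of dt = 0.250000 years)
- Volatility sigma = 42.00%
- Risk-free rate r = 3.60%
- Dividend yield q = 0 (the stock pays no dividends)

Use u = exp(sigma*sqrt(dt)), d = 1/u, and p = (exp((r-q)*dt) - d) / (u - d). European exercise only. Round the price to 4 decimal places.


dt = T/N = 0.250000
u = exp(sigma*sqrt(dt)) = 1.233678; d = 1/u = 0.810584
p = (exp((r-q)*dt) - d) / (u - d) = 0.469060
Discount per step: exp(-r*dt) = 0.991040
Stock lattice S(k, i) with i counting down-moves:
  k=0: S(0,0) = 89.9500
  k=1: S(1,0) = 110.9693; S(1,1) = 72.9121
  k=2: S(2,0) = 136.9004; S(2,1) = 89.9500; S(2,2) = 59.1014
Terminal payoffs V(N, i) = max(S_T - K, 0):
  V(2,0) = 55.410442; V(2,1) = 8.460000; V(2,2) = 0.000000
Backward induction: V(k, i) = exp(-r*dt) * [p * V(k+1, i) + (1-p) * V(k+1, i+1)].
  V(1,0) = exp(-r*dt) * [p*55.410442 + (1-p)*8.460000] = 30.209461
  V(1,1) = exp(-r*dt) * [p*8.460000 + (1-p)*0.000000] = 3.932693
  V(0,0) = exp(-r*dt) * [p*30.209461 + (1-p)*3.932693] = 16.112407

Answer: Price = V(0,0) = 16.1124


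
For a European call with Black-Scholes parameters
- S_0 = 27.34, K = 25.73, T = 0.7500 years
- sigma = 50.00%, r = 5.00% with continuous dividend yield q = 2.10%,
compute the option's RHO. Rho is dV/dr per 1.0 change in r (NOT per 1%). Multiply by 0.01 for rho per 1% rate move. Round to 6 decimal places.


d1 = 0.4069007773; d2 = -0.0261119245
phi(d1) = 0.3672462575; exp(-qT) = 0.9843733826; exp(-rT) = 0.9631944177
N(d2) = 0.4895840329
Rho = K*T*exp(-rT)*N(d2) = 25.7300 * 0.7500 * 0.9631944177 * 0.4895840329 = 9.100018

Answer: Rho = 9.100018


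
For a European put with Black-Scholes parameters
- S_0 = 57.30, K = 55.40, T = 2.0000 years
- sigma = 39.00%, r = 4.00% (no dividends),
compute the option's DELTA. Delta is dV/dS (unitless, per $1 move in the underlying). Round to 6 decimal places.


Answer: Delta = -0.314918

Derivation:
d1 = 0.4819585971; d2 = -0.0695846922
phi(d1) = 0.3551977587; exp(-qT) = 1.0000000000; exp(-rT) = 0.9231163464
N(-d1) = 0.3149176792
Delta = -exp(-qT) * N(-d1) = -1.0000000000 * 0.3149176792 = -0.314918


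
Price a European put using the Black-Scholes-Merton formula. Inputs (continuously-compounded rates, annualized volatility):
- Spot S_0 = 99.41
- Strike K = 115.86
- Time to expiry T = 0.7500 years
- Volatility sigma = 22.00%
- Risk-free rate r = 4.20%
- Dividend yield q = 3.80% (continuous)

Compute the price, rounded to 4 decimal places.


Answer: Price = 18.0802

Derivation:
d1 = (ln(S/K) + (r - q + 0.5*sigma^2) * T) / (sigma * sqrt(T)) = -0.69271458
d2 = d1 - sigma * sqrt(T) = -0.88324017
exp(-rT) = 0.96899096; exp(-qT) = 0.97190229
P = K * exp(-rT) * N(-d2) - S_0 * exp(-qT) * N(-d1)
N(-d1) = 0.75575566; N(-d2) = 0.81144674
P = 115.8600 * 0.96899096 * 0.81144674 - 99.4100 * 0.97190229 * 0.75575566 = 18.0802


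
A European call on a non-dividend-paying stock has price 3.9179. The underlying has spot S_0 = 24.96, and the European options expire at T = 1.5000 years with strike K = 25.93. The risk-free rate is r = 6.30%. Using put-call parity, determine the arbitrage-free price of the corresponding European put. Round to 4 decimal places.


Put-call parity: C - P = S_0 * exp(-qT) - K * exp(-rT).
S_0 * exp(-qT) = 24.9600 * 1.00000000 = 24.96000000
K * exp(-rT) = 25.9300 * 0.90982773 = 23.59183316
P = C - S*exp(-qT) + K*exp(-rT)
P = 3.9179 - 24.96000000 + 23.59183316 = 2.5497

Answer: Put price = 2.5497


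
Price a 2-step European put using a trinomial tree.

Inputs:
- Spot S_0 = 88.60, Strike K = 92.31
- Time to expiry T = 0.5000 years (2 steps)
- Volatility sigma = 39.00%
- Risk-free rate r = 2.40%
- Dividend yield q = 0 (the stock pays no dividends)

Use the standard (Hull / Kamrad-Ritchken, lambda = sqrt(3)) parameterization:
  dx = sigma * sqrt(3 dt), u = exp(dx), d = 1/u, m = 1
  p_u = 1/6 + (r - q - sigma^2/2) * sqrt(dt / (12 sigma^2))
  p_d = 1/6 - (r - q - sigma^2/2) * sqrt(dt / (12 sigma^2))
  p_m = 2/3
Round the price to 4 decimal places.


Answer: Price = V(0,0) = 10.5724

Derivation:
dt = T/N = 0.250000; dx = sigma*sqrt(3*dt) = 0.337750
u = exp(dx) = 1.401790; d = 1/u = 0.713374
p_u = 0.147403, p_m = 0.666667, p_d = 0.185930
Discount per step: exp(-r*dt) = 0.994018
Stock lattice S(k, j) with j the centered position index:
  k=0: S(0,+0) = 88.6000
  k=1: S(1,-1) = 63.2049; S(1,+0) = 88.6000; S(1,+1) = 124.1986
  k=2: S(2,-2) = 45.0887; S(2,-1) = 63.2049; S(2,+0) = 88.6000; S(2,+1) = 124.1986; S(2,+2) = 174.1003
Terminal payoffs V(N, j) = max(K - S_T, 0):
  V(2,-2) = 47.221283; V(2,-1) = 29.105092; V(2,+0) = 3.710000; V(2,+1) = 0.000000; V(2,+2) = 0.000000
Backward induction: V(k, j) = exp(-r*dt) * [p_u * V(k+1, j+1) + p_m * V(k+1, j) + p_d * V(k+1, j-1)]
  V(1,-1) = exp(-r*dt) * [p_u*3.710000 + p_m*29.105092 + p_d*47.221283] = 28.558258
  V(1,+0) = exp(-r*dt) * [p_u*0.000000 + p_m*3.710000 + p_d*29.105092] = 7.837681
  V(1,+1) = exp(-r*dt) * [p_u*0.000000 + p_m*0.000000 + p_d*3.710000] = 0.685675
  V(0,+0) = exp(-r*dt) * [p_u*0.685675 + p_m*7.837681 + p_d*28.558258] = 10.572408


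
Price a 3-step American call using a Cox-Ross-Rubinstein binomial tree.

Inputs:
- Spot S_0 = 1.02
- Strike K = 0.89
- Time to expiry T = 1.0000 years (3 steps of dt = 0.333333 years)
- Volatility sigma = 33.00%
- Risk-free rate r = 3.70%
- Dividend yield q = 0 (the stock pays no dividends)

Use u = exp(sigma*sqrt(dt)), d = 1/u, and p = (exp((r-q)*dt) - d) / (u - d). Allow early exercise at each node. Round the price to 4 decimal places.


dt = T/N = 0.333333
u = exp(sigma*sqrt(dt)) = 1.209885; d = 1/u = 0.826525
p = (exp((r-q)*dt) - d) / (u - d) = 0.484883
Discount per step: exp(-r*dt) = 0.987742
Stock lattice S(k, i) with i counting down-moves:
  k=0: S(0,0) = 1.0200
  k=1: S(1,0) = 1.2341; S(1,1) = 0.8431
  k=2: S(2,0) = 1.4931; S(2,1) = 1.0200; S(2,2) = 0.6968
  k=3: S(3,0) = 1.8065; S(3,1) = 1.2341; S(3,2) = 0.8431; S(3,3) = 0.5759
Terminal payoffs V(N, i) = max(S_T - K, 0):
  V(3,0) = 0.916479; V(3,1) = 0.344083; V(3,2) = 0.000000; V(3,3) = 0.000000
Backward induction: V(k, i) = exp(-r*dt) * [p * V(k+1, i) + (1-p) * V(k+1, i+1)]; then take max(V_cont, immediate exercise) for American.
  V(2,0) = exp(-r*dt) * [p*0.916479 + (1-p)*0.344083] = 0.614008; exercise = 0.603099; V(2,0) = max -> 0.614008
  V(2,1) = exp(-r*dt) * [p*0.344083 + (1-p)*0.000000] = 0.164795; exercise = 0.130000; V(2,1) = max -> 0.164795
  V(2,2) = exp(-r*dt) * [p*0.000000 + (1-p)*0.000000] = 0.000000; exercise = 0.000000; V(2,2) = max -> 0.000000
  V(1,0) = exp(-r*dt) * [p*0.614008 + (1-p)*0.164795] = 0.377921; exercise = 0.344083; V(1,0) = max -> 0.377921
  V(1,1) = exp(-r*dt) * [p*0.164795 + (1-p)*0.000000] = 0.078927; exercise = 0.000000; V(1,1) = max -> 0.078927
  V(0,0) = exp(-r*dt) * [p*0.377921 + (1-p)*0.078927] = 0.221159; exercise = 0.130000; V(0,0) = max -> 0.221159

Answer: Price = V(0,0) = 0.2212


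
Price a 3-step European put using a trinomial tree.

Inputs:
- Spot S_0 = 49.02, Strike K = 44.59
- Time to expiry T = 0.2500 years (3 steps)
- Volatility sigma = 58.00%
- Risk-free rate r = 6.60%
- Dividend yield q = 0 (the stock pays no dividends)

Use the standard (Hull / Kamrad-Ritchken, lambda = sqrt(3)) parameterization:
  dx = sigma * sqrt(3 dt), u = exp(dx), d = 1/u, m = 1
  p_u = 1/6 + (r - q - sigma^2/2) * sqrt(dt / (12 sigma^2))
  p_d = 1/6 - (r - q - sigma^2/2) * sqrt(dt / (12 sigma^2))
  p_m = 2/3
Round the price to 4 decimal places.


dt = T/N = 0.083333; dx = sigma*sqrt(3*dt) = 0.290000
u = exp(dx) = 1.336427; d = 1/u = 0.748264
p_u = 0.151983, p_m = 0.666667, p_d = 0.181351
Discount per step: exp(-r*dt) = 0.994515
Stock lattice S(k, j) with j the centered position index:
  k=0: S(0,+0) = 49.0200
  k=1: S(1,-1) = 36.6799; S(1,+0) = 49.0200; S(1,+1) = 65.5117
  k=2: S(2,-2) = 27.4462; S(2,-1) = 36.6799; S(2,+0) = 49.0200; S(2,+1) = 65.5117; S(2,+2) = 87.5516
  k=3: S(3,-3) = 20.5370; S(3,-2) = 27.4462; S(3,-1) = 36.6799; S(3,+0) = 49.0200; S(3,+1) = 65.5117; S(3,+2) = 87.5516; S(3,+3) = 117.0064
Terminal payoffs V(N, j) = max(K - S_T, 0):
  V(3,-3) = 24.052995; V(3,-2) = 17.143782; V(3,-1) = 7.910120; V(3,+0) = 0.000000; V(3,+1) = 0.000000; V(3,+2) = 0.000000; V(3,+3) = 0.000000
Backward induction: V(k, j) = exp(-r*dt) * [p_u * V(k+1, j+1) + p_m * V(k+1, j) + p_d * V(k+1, j-1)]
  V(2,-2) = exp(-r*dt) * [p_u*7.910120 + p_m*17.143782 + p_d*24.052995] = 16.900207
  V(2,-1) = exp(-r*dt) * [p_u*0.000000 + p_m*7.910120 + p_d*17.143782] = 8.336471
  V(2,+0) = exp(-r*dt) * [p_u*0.000000 + p_m*0.000000 + p_d*7.910120] = 1.426637
  V(2,+1) = exp(-r*dt) * [p_u*0.000000 + p_m*0.000000 + p_d*0.000000] = 0.000000
  V(2,+2) = exp(-r*dt) * [p_u*0.000000 + p_m*0.000000 + p_d*0.000000] = 0.000000
  V(1,-1) = exp(-r*dt) * [p_u*1.426637 + p_m*8.336471 + p_d*16.900207] = 8.790851
  V(1,+0) = exp(-r*dt) * [p_u*0.000000 + p_m*1.426637 + p_d*8.336471] = 2.449406
  V(1,+1) = exp(-r*dt) * [p_u*0.000000 + p_m*0.000000 + p_d*1.426637] = 0.257302
  V(0,+0) = exp(-r*dt) * [p_u*0.257302 + p_m*2.449406 + p_d*8.790851] = 3.248354

Answer: Price = V(0,0) = 3.2484


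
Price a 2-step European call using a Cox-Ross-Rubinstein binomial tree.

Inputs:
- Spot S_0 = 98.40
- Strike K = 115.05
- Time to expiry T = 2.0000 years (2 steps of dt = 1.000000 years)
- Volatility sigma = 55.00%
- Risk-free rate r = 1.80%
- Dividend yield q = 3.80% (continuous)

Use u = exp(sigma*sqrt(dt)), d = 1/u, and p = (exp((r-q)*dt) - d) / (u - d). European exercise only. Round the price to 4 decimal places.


Answer: Price = V(0,0) = 21.1831

Derivation:
dt = T/N = 1.000000
u = exp(sigma*sqrt(dt)) = 1.733253; d = 1/u = 0.576950
p = (exp((r-q)*dt) - d) / (u - d) = 0.348740
Discount per step: exp(-r*dt) = 0.982161
Stock lattice S(k, i) with i counting down-moves:
  k=0: S(0,0) = 98.4000
  k=1: S(1,0) = 170.5521; S(1,1) = 56.7719
  k=2: S(2,0) = 295.6099; S(2,1) = 98.4000; S(2,2) = 32.7545
Terminal payoffs V(N, i) = max(S_T - K, 0):
  V(2,0) = 180.559937; V(2,1) = 0.000000; V(2,2) = 0.000000
Backward induction: V(k, i) = exp(-r*dt) * [p * V(k+1, i) + (1-p) * V(k+1, i+1)].
  V(1,0) = exp(-r*dt) * [p*180.559937 + (1-p)*0.000000] = 61.845131
  V(1,1) = exp(-r*dt) * [p*0.000000 + (1-p)*0.000000] = 0.000000
  V(0,0) = exp(-r*dt) * [p*61.845131 + (1-p)*0.000000] = 21.183106


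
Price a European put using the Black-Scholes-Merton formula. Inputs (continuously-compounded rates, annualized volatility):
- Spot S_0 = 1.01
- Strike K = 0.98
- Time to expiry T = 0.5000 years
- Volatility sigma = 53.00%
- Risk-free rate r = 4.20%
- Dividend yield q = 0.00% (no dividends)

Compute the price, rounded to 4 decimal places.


d1 = (ln(S/K) + (r - q + 0.5*sigma^2) * T) / (sigma * sqrt(T)) = 0.32387635
d2 = d1 - sigma * sqrt(T) = -0.05089024
exp(-rT) = 0.97921896; exp(-qT) = 1.00000000
P = K * exp(-rT) * N(-d2) - S_0 * exp(-qT) * N(-d1)
N(-d1) = 0.37301582; N(-d2) = 0.52029351
P = 0.9800 * 0.97921896 * 0.52029351 - 1.0100 * 1.00000000 * 0.37301582 = 0.1225

Answer: Price = 0.1225


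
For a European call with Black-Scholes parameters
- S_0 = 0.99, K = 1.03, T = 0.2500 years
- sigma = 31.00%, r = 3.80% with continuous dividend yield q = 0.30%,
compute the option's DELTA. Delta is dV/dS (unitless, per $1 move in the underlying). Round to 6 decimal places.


Answer: Delta = 0.451273

Derivation:
d1 = -0.1215912135; d2 = -0.2765912135
phi(d1) = 0.3960040879; exp(-qT) = 0.9992502812; exp(-rT) = 0.9905449824
N(d1) = 0.4516113862
Delta = exp(-qT) * N(d1) = 0.9992502812 * 0.4516113862 = 0.451273


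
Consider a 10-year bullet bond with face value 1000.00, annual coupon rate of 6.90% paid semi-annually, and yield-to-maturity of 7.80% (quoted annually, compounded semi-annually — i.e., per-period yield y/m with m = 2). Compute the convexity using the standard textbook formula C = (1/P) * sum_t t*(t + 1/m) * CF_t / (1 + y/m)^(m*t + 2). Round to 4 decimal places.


Answer: Convexity = 63.0469

Derivation:
Coupon per period c = face * coupon_rate / m = 34.500000
Periods per year m = 2; per-period yield y/m = 0.039000
Number of cashflows N = 20
Cashflows (t years, CF_t, discount factor 1/(1+y/m)^(m*t), PV):
  t = 0.5000: CF_t = 34.500000, DF = 0.962464, PV = 33.205005
  t = 1.0000: CF_t = 34.500000, DF = 0.926337, PV = 31.958619
  t = 1.5000: CF_t = 34.500000, DF = 0.891566, PV = 30.759017
  t = 2.0000: CF_t = 34.500000, DF = 0.858100, PV = 29.604444
  t = 2.5000: CF_t = 34.500000, DF = 0.825890, PV = 28.493209
  t = 3.0000: CF_t = 34.500000, DF = 0.794889, PV = 27.423685
  t = 3.5000: CF_t = 34.500000, DF = 0.765052, PV = 26.394307
  t = 4.0000: CF_t = 34.500000, DF = 0.736335, PV = 25.403568
  t = 4.5000: CF_t = 34.500000, DF = 0.708696, PV = 24.450017
  t = 5.0000: CF_t = 34.500000, DF = 0.682094, PV = 23.532259
  t = 5.5000: CF_t = 34.500000, DF = 0.656491, PV = 22.648950
  t = 6.0000: CF_t = 34.500000, DF = 0.631849, PV = 21.798797
  t = 6.5000: CF_t = 34.500000, DF = 0.608132, PV = 20.980555
  t = 7.0000: CF_t = 34.500000, DF = 0.585305, PV = 20.193027
  t = 7.5000: CF_t = 34.500000, DF = 0.563335, PV = 19.435060
  t = 8.0000: CF_t = 34.500000, DF = 0.542190, PV = 18.705544
  t = 8.5000: CF_t = 34.500000, DF = 0.521838, PV = 18.003411
  t = 9.0000: CF_t = 34.500000, DF = 0.502250, PV = 17.327633
  t = 9.5000: CF_t = 34.500000, DF = 0.483398, PV = 16.677221
  t = 10.0000: CF_t = 1034.500000, DF = 0.465253, PV = 481.304081
Price P = sum_t PV_t = 938.298407
Convexity numerator sum_t t*(t + 1/m) * CF_t / (1+y/m)^(m*t + 2):
  t = 0.5000: term = 15.379509
  t = 1.0000: term = 44.406666
  t = 1.5000: term = 85.479626
  t = 2.0000: term = 137.118424
  t = 2.5000: term = 197.957302
  t = 3.0000: term = 266.737461
  t = 3.5000: term = 342.300239
  t = 4.0000: term = 423.580662
  t = 4.5000: term = 509.601374
  t = 5.0000: term = 599.466914
  t = 5.5000: term = 692.358322
  t = 6.0000: term = 787.528059
  t = 6.5000: term = 884.295222
  t = 7.0000: term = 982.041040
  t = 7.5000: term = 1080.204636
  t = 8.0000: term = 1178.279039
  t = 8.5000: term = 1275.807429
  t = 9.0000: term = 1372.379615
  t = 9.5000: term = 1467.628719
  t = 10.0000: term = 46814.215265
Convexity = (1/P) * sum = 59156.765523 / 938.298407 = 63.046857


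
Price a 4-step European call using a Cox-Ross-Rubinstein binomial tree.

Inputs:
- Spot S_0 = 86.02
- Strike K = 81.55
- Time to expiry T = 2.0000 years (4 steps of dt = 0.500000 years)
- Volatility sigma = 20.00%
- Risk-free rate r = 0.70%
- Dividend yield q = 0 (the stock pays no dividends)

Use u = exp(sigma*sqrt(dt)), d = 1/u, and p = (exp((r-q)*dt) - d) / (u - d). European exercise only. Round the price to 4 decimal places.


Answer: Price = V(0,0) = 12.5146

Derivation:
dt = T/N = 0.500000
u = exp(sigma*sqrt(dt)) = 1.151910; d = 1/u = 0.868123
p = (exp((r-q)*dt) - d) / (u - d) = 0.477058
Discount per step: exp(-r*dt) = 0.996506
Stock lattice S(k, i) with i counting down-moves:
  k=0: S(0,0) = 86.0200
  k=1: S(1,0) = 99.0873; S(1,1) = 74.6760
  k=2: S(2,0) = 114.1396; S(2,1) = 86.0200; S(2,2) = 64.8280
  k=3: S(3,0) = 131.4786; S(3,1) = 99.0873; S(3,2) = 74.6760; S(3,3) = 56.2787
  k=4: S(4,0) = 151.4515; S(4,1) = 114.1396; S(4,2) = 86.0200; S(4,3) = 64.8280; S(4,4) = 48.8568
Terminal payoffs V(N, i) = max(S_T - K, 0):
  V(4,0) = 69.901471; V(4,1) = 32.589632; V(4,2) = 4.470000; V(4,3) = 0.000000; V(4,4) = 0.000000
Backward induction: V(k, i) = exp(-r*dt) * [p * V(k+1, i) + (1-p) * V(k+1, i+1)].
  V(3,0) = exp(-r*dt) * [p*69.901471 + (1-p)*32.589632] = 50.213499
  V(3,1) = exp(-r*dt) * [p*32.589632 + (1-p)*4.470000] = 17.822217
  V(3,2) = exp(-r*dt) * [p*4.470000 + (1-p)*0.000000] = 2.125000
  V(3,3) = exp(-r*dt) * [p*0.000000 + (1-p)*0.000000] = 0.000000
  V(2,0) = exp(-r*dt) * [p*50.213499 + (1-p)*17.822217] = 33.158489
  V(2,1) = exp(-r*dt) * [p*17.822217 + (1-p)*2.125000] = 9.579899
  V(2,2) = exp(-r*dt) * [p*2.125000 + (1-p)*0.000000] = 1.010207
  V(1,0) = exp(-r*dt) * [p*33.158489 + (1-p)*9.579899] = 20.755489
  V(1,1) = exp(-r*dt) * [p*9.579899 + (1-p)*1.010207] = 5.080636
  V(0,0) = exp(-r*dt) * [p*20.755489 + (1-p)*5.080636] = 12.514577


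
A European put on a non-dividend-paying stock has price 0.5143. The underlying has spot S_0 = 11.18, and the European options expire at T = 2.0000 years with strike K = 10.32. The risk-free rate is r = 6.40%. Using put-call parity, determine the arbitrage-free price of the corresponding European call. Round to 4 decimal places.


Answer: Call price = 2.6142

Derivation:
Put-call parity: C - P = S_0 * exp(-qT) - K * exp(-rT).
S_0 * exp(-qT) = 11.1800 * 1.00000000 = 11.18000000
K * exp(-rT) = 10.3200 * 0.87985338 = 9.08008687
C = P + S*exp(-qT) - K*exp(-rT)
C = 0.5143 + 11.18000000 - 9.08008687 = 2.6142


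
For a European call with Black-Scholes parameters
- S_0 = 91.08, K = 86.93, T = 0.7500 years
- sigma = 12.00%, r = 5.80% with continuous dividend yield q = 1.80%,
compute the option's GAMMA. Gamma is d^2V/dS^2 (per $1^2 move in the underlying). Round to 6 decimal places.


Answer: Gamma = 0.030451

Derivation:
d1 = 0.7893825799; d2 = 0.6854595315
phi(d1) = 0.2921461869; exp(-qT) = 0.9865907163; exp(-rT) = 0.9574325541
Gamma = exp(-qT) * phi(d1) / (S * sigma * sqrt(T)) = 0.9865907163 * 0.2921461869 / (91.0800 * 0.1200 * 0.8660254038) = 0.030451


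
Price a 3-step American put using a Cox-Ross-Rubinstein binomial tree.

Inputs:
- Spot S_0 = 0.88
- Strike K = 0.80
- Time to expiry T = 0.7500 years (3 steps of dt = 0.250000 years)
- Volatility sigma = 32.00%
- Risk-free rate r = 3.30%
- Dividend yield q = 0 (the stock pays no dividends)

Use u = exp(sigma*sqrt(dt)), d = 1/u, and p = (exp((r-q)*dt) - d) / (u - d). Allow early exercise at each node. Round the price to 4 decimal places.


Answer: Price = V(0,0) = 0.0544

Derivation:
dt = T/N = 0.250000
u = exp(sigma*sqrt(dt)) = 1.173511; d = 1/u = 0.852144
p = (exp((r-q)*dt) - d) / (u - d) = 0.485863
Discount per step: exp(-r*dt) = 0.991784
Stock lattice S(k, i) with i counting down-moves:
  k=0: S(0,0) = 0.8800
  k=1: S(1,0) = 1.0327; S(1,1) = 0.7499
  k=2: S(2,0) = 1.2119; S(2,1) = 0.8800; S(2,2) = 0.6390
  k=3: S(3,0) = 1.4221; S(3,1) = 1.0327; S(3,2) = 0.7499; S(3,3) = 0.5445
Terminal payoffs V(N, i) = max(K - S_T, 0):
  V(3,0) = 0.000000; V(3,1) = 0.000000; V(3,2) = 0.050113; V(3,3) = 0.255471
Backward induction: V(k, i) = exp(-r*dt) * [p * V(k+1, i) + (1-p) * V(k+1, i+1)]; then take max(V_cont, immediate exercise) for American.
  V(2,0) = exp(-r*dt) * [p*0.000000 + (1-p)*0.000000] = 0.000000; exercise = 0.000000; V(2,0) = max -> 0.000000
  V(2,1) = exp(-r*dt) * [p*0.000000 + (1-p)*0.050113] = 0.025554; exercise = 0.000000; V(2,1) = max -> 0.025554
  V(2,2) = exp(-r*dt) * [p*0.050113 + (1-p)*0.255471] = 0.154416; exercise = 0.160989; V(2,2) = max -> 0.160989
  V(1,0) = exp(-r*dt) * [p*0.000000 + (1-p)*0.025554] = 0.013030; exercise = 0.000000; V(1,0) = max -> 0.013030
  V(1,1) = exp(-r*dt) * [p*0.025554 + (1-p)*0.160989] = 0.094404; exercise = 0.050113; V(1,1) = max -> 0.094404
  V(0,0) = exp(-r*dt) * [p*0.013030 + (1-p)*0.094404] = 0.054417; exercise = 0.000000; V(0,0) = max -> 0.054417


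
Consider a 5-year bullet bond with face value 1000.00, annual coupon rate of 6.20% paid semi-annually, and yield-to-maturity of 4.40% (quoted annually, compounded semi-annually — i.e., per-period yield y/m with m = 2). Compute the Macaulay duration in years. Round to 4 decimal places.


Coupon per period c = face * coupon_rate / m = 31.000000
Periods per year m = 2; per-period yield y/m = 0.022000
Number of cashflows N = 10
Cashflows (t years, CF_t, discount factor 1/(1+y/m)^(m*t), PV):
  t = 0.5000: CF_t = 31.000000, DF = 0.978474, PV = 30.332681
  t = 1.0000: CF_t = 31.000000, DF = 0.957411, PV = 29.679727
  t = 1.5000: CF_t = 31.000000, DF = 0.936801, PV = 29.040829
  t = 2.0000: CF_t = 31.000000, DF = 0.916635, PV = 28.415684
  t = 2.5000: CF_t = 31.000000, DF = 0.896903, PV = 27.803996
  t = 3.0000: CF_t = 31.000000, DF = 0.877596, PV = 27.205475
  t = 3.5000: CF_t = 31.000000, DF = 0.858704, PV = 26.619839
  t = 4.0000: CF_t = 31.000000, DF = 0.840220, PV = 26.046809
  t = 4.5000: CF_t = 31.000000, DF = 0.822133, PV = 25.486115
  t = 5.0000: CF_t = 1031.000000, DF = 0.804435, PV = 829.372646
Price P = sum_t PV_t = 1080.003800
Macaulay numerator sum_t t * PV_t:
  t * PV_t at t = 0.5000: 15.166341
  t * PV_t at t = 1.0000: 29.679727
  t * PV_t at t = 1.5000: 43.561243
  t * PV_t at t = 2.0000: 56.831367
  t * PV_t at t = 2.5000: 69.509990
  t * PV_t at t = 3.0000: 81.616426
  t * PV_t at t = 3.5000: 93.169436
  t * PV_t at t = 4.0000: 104.187236
  t * PV_t at t = 4.5000: 114.687516
  t * PV_t at t = 5.0000: 4146.863228
Macaulay duration D = (sum_t t * PV_t) / P = 4755.272510 / 1080.003800 = 4.403015

Answer: Macaulay duration = 4.4030 years
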